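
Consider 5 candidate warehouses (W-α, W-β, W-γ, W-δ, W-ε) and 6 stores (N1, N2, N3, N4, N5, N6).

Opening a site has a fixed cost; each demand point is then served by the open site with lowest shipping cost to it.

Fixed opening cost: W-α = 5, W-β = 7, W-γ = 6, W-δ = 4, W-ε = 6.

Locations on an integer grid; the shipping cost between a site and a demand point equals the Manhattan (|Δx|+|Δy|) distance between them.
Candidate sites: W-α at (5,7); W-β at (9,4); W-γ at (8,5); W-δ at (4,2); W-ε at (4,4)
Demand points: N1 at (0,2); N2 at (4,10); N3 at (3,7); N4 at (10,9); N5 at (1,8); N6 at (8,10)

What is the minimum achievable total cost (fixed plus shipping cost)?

Open {W-α, W-δ}: assign each demand point to its cheapest open site.
  N1→W-δ 4, N2→W-α 4, N3→W-α 2, N4→W-α 7, N5→W-α 5, N6→W-α 6
  shipping cost 28, fixed 9 → total 37.
Compare {W-α}: shipping cost 34 + fixed 5 = 39.
Compare {W-α, W-ε}: shipping cost 30 + fixed 11 = 41.
Compare {W-α, W-γ, W-δ}: shipping cost 26 + fixed 15 = 41.
All other subsets cost ≥ 39. Minimum total cost: 37.

37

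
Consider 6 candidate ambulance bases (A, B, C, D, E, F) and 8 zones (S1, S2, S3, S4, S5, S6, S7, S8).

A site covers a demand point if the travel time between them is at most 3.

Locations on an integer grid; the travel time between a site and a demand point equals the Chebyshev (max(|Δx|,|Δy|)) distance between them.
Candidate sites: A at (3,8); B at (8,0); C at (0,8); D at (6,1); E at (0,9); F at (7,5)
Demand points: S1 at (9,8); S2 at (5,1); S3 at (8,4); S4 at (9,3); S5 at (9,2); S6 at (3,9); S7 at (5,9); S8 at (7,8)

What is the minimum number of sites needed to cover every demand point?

3

Coverage sets (demand points within 3 of each site):
  A: {S6, S7}
  B: {S2, S4, S5}
  C: {S6}
  D: {S2, S3, S4, S5}
  E: {S6}
  F: {S1, S3, S4, S5, S8}
No 2 sites suffice: every size-2 union leaves at least one demand point uncovered.
But {A, B, F} covers everything, so the minimum is 3.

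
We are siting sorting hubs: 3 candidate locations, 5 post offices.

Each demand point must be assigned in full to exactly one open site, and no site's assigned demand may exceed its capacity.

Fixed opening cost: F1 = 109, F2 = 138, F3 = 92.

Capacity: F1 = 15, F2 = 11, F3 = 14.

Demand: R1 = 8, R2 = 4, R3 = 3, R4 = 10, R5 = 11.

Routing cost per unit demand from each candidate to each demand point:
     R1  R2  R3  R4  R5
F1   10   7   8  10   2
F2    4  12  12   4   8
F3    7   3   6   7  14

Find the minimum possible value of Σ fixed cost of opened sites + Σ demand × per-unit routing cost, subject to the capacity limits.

Open {F1, F2, F3}; cheapest assignment that respects the capacities:
  F1 (cap 15, load 14): R3, R5 — cost 3×8 + 11×2 = 46
  F2 (cap 11, load 10): R4 — cost 10×4 = 40
  F3 (cap 14, load 12): R1, R2 — cost 8×7 + 4×3 = 68
  Shipping 154, fixed 339 → total 493.
  Any other capacity-feasible assignment to {F1, F2, F3} ships for at least 154.
Total demand is 36 and no other set of sites has combined capacity ≥ 36, so {F1, F2, F3} is the only feasible choice of open sites. Minimum: 493.

493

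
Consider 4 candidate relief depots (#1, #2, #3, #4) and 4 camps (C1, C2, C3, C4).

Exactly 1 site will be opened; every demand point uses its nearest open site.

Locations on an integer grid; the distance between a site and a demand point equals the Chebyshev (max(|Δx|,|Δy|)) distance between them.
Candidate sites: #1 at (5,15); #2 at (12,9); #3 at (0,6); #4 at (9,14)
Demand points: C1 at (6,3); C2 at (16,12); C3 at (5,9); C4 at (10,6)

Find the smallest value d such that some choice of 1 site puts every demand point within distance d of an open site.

7

Open {#2}.
  Farthest demand point is C3 at distance 7 (to #2); all others are ≤ 7.
With {#4} the worst case is 11.
With {#1} the worst case is 12.
No size-1 selection achieves below 7.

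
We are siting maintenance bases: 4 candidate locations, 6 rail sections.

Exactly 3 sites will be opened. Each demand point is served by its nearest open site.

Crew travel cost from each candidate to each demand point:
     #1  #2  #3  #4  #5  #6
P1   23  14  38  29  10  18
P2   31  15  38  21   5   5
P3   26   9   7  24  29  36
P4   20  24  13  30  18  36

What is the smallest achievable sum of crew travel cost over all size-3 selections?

Open {P2, P3, P4}.
  #1→P4 20, #2→P3 9, #3→P3 7, #4→P2 21, #5→P2 5, #6→P2 5  ⇒ total 67.
Compare {P1, P2, P3}: total 70.
Compare {P1, P2, P4}: total 78.
No size-3 selection does better; minimum is 67.

67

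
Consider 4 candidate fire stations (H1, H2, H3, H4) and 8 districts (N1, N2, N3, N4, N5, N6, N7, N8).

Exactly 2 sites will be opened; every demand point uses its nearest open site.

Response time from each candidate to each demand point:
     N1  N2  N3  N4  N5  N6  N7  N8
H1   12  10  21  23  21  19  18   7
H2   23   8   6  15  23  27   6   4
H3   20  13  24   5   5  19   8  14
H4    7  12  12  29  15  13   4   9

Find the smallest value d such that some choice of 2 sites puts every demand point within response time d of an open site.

13

Open {H3, H4}.
  Farthest demand point is N6 at response time 13 (to H4); all others are ≤ 13.
With {H2, H4} the worst case is 15.
With {H2, H3} the worst case is 20.
No size-2 selection achieves below 13.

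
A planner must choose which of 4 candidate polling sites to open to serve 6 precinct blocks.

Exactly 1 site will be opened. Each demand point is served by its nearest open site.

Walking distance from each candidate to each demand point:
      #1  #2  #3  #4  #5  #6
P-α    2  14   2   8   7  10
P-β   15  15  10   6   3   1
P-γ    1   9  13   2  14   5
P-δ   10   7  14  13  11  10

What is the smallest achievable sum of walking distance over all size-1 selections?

43

Open {P-α}.
  #1→P-α 2, #2→P-α 14, #3→P-α 2, #4→P-α 8, #5→P-α 7, #6→P-α 10  ⇒ total 43.
Compare {P-γ}: total 44.
Compare {P-β}: total 50.
No size-1 selection does better; minimum is 43.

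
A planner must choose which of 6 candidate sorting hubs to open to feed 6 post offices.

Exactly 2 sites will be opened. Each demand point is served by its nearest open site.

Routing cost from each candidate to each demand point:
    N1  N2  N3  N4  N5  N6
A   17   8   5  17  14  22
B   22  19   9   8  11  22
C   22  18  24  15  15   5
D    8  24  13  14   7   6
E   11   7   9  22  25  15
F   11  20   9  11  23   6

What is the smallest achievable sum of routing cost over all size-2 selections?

Open {A, D}.
  N1→D 8, N2→A 8, N3→A 5, N4→D 14, N5→D 7, N6→D 6  ⇒ total 48.
Compare {D, E}: total 51.
Compare {A, F}: total 55.
No size-2 selection does better; minimum is 48.

48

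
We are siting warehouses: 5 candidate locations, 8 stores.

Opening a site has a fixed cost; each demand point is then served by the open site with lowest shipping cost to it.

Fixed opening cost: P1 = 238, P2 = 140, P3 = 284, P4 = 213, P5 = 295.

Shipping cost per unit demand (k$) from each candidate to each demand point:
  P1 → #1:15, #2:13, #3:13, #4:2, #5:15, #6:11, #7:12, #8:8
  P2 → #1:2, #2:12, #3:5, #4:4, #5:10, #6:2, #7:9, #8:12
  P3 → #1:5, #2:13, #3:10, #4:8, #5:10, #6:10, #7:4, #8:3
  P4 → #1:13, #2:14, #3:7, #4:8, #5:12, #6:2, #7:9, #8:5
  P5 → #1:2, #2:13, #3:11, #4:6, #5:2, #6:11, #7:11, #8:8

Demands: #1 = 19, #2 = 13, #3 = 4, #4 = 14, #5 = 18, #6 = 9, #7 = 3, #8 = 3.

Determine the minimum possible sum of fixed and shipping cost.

Open {P2}: assign each demand point to its cheapest open site.
  #1→P2 19×2=38, #2→P2 13×12=156, #3→P2 4×5=20, #4→P2 14×4=56, #5→P2 18×10=180, #6→P2 9×2=18, #7→P2 3×9=27, #8→P2 3×12=36
  shipping cost 531, fixed 140 → total 671.
Compare {P2, P5}: shipping cost 375 + fixed 435 = 810.
Compare {P5}: shipping cost 527 + fixed 295 = 822.
Compare {P2, P4}: shipping cost 510 + fixed 353 = 863.
All other subsets cost ≥ 810. Minimum total cost: 671.

671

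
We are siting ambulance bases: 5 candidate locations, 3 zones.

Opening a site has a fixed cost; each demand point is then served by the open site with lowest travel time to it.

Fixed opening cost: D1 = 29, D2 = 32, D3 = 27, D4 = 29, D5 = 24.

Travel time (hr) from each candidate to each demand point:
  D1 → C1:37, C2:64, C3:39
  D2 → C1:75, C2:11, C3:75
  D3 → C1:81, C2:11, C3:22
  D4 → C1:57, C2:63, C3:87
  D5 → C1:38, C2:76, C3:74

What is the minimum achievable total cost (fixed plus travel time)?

Open {D3, D5}: assign each demand point to its cheapest open site.
  C1→D5 38, C2→D3 11, C3→D3 22
  travel time 71, fixed 51 → total 122.
Compare {D1, D3}: travel time 70 + fixed 56 = 126.
Compare {D3}: travel time 114 + fixed 27 = 141.
Compare {D3, D4}: travel time 90 + fixed 56 = 146.
All other subsets cost ≥ 126. Minimum total cost: 122.

122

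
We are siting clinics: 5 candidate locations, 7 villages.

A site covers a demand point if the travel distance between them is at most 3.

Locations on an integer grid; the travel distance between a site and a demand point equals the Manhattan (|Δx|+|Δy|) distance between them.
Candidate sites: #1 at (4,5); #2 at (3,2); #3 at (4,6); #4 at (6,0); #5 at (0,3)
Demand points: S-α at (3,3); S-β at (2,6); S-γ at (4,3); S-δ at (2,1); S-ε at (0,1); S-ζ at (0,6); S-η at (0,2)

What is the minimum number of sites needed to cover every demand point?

3

Coverage sets (demand points within 3 of each site):
  #1: {S-α, S-β, S-γ}
  #2: {S-α, S-γ, S-δ, S-η}
  #3: {S-β, S-γ}
  #4: {}
  #5: {S-α, S-ε, S-ζ, S-η}
No 2 sites suffice: every size-2 union leaves at least one demand point uncovered.
But {#1, #2, #5} covers everything, so the minimum is 3.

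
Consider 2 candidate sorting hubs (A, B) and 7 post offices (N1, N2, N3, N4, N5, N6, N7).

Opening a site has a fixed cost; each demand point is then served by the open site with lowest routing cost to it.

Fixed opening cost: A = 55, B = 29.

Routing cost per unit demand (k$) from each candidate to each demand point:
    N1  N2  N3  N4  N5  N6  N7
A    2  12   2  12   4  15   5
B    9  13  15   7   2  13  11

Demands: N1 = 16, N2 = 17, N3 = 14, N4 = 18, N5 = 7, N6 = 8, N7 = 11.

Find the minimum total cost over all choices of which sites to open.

Open {A, B}: assign each demand point to its cheapest open site.
  N1→A 16×2=32, N2→A 17×12=204, N3→A 14×2=28, N4→B 18×7=126, N5→B 7×2=14, N6→B 8×13=104, N7→A 11×5=55
  routing cost 563, fixed 84 → total 647.
Compare {A}: routing cost 683 + fixed 55 = 738.
Compare {B}: routing cost 940 + fixed 29 = 969.

647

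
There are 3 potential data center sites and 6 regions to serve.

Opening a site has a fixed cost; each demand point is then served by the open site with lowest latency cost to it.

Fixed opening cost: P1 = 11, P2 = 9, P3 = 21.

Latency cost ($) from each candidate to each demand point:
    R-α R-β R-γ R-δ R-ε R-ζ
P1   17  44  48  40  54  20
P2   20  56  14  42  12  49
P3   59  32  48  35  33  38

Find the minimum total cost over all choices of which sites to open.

Open {P1, P2}: assign each demand point to its cheapest open site.
  R-α→P1 17, R-β→P1 44, R-γ→P2 14, R-δ→P1 40, R-ε→P2 12, R-ζ→P1 20
  latency cost 147, fixed 20 → total 167.
Compare {P1, P2, P3}: latency cost 130 + fixed 41 = 171.
Compare {P2, P3}: latency cost 151 + fixed 30 = 181.
Compare {P2}: latency cost 193 + fixed 9 = 202.
All other subsets cost ≥ 171. Minimum total cost: 167.

167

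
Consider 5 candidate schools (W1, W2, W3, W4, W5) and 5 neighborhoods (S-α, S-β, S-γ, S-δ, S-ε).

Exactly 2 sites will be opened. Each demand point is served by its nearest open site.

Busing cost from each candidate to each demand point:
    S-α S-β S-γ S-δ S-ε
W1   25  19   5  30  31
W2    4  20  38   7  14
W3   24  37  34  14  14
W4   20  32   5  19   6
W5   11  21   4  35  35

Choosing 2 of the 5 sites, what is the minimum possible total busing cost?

42

Open {W2, W4}.
  S-α→W2 4, S-β→W2 20, S-γ→W4 5, S-δ→W2 7, S-ε→W4 6  ⇒ total 42.
Compare {W1, W2}: total 49.
Compare {W2, W5}: total 49.
No size-2 selection does better; minimum is 42.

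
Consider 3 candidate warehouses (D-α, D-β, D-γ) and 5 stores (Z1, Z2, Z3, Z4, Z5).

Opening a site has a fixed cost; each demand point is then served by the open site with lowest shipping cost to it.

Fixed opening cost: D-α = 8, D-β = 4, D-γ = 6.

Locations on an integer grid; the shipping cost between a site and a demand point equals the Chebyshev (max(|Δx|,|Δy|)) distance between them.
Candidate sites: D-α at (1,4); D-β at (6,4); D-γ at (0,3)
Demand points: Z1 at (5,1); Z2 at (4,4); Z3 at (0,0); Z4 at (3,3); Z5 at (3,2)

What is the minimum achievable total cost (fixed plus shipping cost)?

21

Open {D-β}: assign each demand point to its cheapest open site.
  Z1→D-β 3, Z2→D-β 2, Z3→D-β 6, Z4→D-β 3, Z5→D-β 3
  shipping cost 17, fixed 4 → total 21.
Compare {D-α}: shipping cost 15 + fixed 8 = 23.
Compare {D-γ}: shipping cost 18 + fixed 6 = 24.
Compare {D-β, D-γ}: shipping cost 14 + fixed 10 = 24.
All other subsets cost ≥ 23. Minimum total cost: 21.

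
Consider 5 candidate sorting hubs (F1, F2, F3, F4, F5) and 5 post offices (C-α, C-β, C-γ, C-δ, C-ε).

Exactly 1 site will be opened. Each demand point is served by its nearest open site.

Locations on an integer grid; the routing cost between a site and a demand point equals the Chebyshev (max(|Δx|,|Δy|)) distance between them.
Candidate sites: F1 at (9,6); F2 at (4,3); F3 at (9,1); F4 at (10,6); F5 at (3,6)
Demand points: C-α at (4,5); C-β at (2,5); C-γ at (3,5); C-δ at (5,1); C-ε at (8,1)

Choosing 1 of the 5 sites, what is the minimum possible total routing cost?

Open {F2}.
  C-α→F2 2, C-β→F2 2, C-γ→F2 2, C-δ→F2 2, C-ε→F2 4  ⇒ total 12.
Compare {F5}: total 13.
Compare {F3}: total 23.
No size-1 selection does better; minimum is 12.

12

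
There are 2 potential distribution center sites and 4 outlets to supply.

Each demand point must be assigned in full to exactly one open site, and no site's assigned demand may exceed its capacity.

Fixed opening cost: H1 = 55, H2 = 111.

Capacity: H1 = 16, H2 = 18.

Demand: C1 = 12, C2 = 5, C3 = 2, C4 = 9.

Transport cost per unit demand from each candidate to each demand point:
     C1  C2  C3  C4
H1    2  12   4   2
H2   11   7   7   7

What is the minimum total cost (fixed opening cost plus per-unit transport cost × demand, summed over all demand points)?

Open {H1, H2}; cheapest assignment that respects the capacities:
  H1 (cap 16, load 14): C1, C3 — cost 12×2 + 2×4 = 32
  H2 (cap 18, load 14): C2, C4 — cost 5×7 + 9×7 = 98
  Shipping 130, fixed 166 → total 296.
  Any other capacity-feasible assignment to {H1, H2} ships for at least 130.
Total demand is 28 and no other set of sites has combined capacity ≥ 28, so {H1, H2} is the only feasible choice of open sites. Minimum: 296.

296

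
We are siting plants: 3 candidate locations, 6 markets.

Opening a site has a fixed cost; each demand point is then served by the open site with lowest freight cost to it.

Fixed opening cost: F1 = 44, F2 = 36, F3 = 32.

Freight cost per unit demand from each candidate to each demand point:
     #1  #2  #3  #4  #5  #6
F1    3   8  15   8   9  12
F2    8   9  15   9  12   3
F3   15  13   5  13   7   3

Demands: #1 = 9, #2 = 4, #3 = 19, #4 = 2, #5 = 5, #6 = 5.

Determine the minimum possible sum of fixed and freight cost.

296

Open {F1, F3}: assign each demand point to its cheapest open site.
  #1→F1 9×3=27, #2→F1 4×8=32, #3→F3 19×5=95, #4→F1 2×8=16, #5→F3 5×7=35, #6→F3 5×3=15
  freight cost 220, fixed 76 → total 296.
Compare {F1, F2, F3}: freight cost 220 + fixed 112 = 332.
Compare {F2, F3}: freight cost 271 + fixed 68 = 339.
Compare {F3}: freight cost 358 + fixed 32 = 390.
All other subsets cost ≥ 332. Minimum total cost: 296.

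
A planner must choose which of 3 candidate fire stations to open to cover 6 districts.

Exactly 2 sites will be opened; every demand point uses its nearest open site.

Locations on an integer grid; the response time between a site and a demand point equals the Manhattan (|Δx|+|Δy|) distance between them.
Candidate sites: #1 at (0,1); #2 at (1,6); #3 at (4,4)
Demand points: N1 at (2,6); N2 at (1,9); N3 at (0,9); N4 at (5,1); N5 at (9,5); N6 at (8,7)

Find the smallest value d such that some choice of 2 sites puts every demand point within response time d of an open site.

Open {#2, #3}.
  Farthest demand point is N6 at response time 7 (to #3); all others are ≤ 7.
With {#1, #3} the worst case is 8.
With {#1, #2} the worst case is 9.
No size-2 selection achieves below 7.

7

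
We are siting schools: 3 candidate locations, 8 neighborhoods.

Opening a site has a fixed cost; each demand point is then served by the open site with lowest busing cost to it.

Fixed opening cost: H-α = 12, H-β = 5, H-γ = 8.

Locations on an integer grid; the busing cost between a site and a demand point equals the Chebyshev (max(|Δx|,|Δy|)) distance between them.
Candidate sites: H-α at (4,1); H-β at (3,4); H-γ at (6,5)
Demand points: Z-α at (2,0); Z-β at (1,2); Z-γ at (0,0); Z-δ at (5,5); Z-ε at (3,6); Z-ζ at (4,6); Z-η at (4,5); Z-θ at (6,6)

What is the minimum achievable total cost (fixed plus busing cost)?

25

Open {H-β}: assign each demand point to its cheapest open site.
  Z-α→H-β 4, Z-β→H-β 2, Z-γ→H-β 4, Z-δ→H-β 2, Z-ε→H-β 2, Z-ζ→H-β 2, Z-η→H-β 1, Z-θ→H-β 3
  busing cost 20, fixed 5 → total 25.
Compare {H-β, H-γ}: busing cost 17 + fixed 13 = 30.
Compare {H-γ}: busing cost 25 + fixed 8 = 33.
Compare {H-α, H-β}: busing cost 18 + fixed 17 = 35.
All other subsets cost ≥ 30. Minimum total cost: 25.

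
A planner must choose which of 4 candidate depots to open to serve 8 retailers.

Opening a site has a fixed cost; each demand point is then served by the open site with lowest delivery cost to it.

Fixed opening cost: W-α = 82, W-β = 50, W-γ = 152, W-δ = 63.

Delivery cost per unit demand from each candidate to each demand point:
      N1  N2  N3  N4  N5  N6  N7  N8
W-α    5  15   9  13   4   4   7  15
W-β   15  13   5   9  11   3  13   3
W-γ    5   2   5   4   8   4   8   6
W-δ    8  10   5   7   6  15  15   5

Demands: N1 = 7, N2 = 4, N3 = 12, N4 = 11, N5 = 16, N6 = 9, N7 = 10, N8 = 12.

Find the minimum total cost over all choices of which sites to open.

575

Open {W-α, W-β}: assign each demand point to its cheapest open site.
  N1→W-α 7×5=35, N2→W-β 4×13=52, N3→W-β 12×5=60, N4→W-β 11×9=99, N5→W-α 16×4=64, N6→W-β 9×3=27, N7→W-α 10×7=70, N8→W-β 12×3=36
  delivery cost 443, fixed 132 → total 575.
Compare {W-α, W-δ}: delivery cost 442 + fixed 145 = 587.
Compare {W-α, W-β, W-δ}: delivery cost 409 + fixed 195 = 604.
Compare {W-γ}: delivery cost 463 + fixed 152 = 615.
All other subsets cost ≥ 587. Minimum total cost: 575.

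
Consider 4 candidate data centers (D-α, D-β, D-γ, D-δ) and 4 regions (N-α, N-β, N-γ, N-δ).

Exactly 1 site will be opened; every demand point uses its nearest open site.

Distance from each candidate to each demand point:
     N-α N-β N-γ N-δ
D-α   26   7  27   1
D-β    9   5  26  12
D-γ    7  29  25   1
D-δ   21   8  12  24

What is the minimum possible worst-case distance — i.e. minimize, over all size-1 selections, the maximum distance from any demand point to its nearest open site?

Open {D-δ}.
  Farthest demand point is N-δ at distance 24 (to D-δ); all others are ≤ 24.
With {D-β} the worst case is 26.
With {D-α} the worst case is 27.
No size-1 selection achieves below 24.

24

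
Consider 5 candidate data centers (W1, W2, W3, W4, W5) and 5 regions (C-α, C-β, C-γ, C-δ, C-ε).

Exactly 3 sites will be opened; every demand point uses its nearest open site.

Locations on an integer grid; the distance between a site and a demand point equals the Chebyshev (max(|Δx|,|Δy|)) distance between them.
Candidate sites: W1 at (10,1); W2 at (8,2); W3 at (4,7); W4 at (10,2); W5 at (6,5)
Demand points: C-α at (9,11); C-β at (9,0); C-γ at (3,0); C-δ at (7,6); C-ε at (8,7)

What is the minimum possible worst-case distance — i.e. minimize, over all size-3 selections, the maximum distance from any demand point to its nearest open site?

5

Open {W1, W2, W3}.
  Farthest demand point is C-α at distance 5 (to W3); all others are ≤ 5.
With {W1, W3, W5} the worst case is 5.
With {W2, W3, W4} the worst case is 5.
No size-3 selection achieves below 5.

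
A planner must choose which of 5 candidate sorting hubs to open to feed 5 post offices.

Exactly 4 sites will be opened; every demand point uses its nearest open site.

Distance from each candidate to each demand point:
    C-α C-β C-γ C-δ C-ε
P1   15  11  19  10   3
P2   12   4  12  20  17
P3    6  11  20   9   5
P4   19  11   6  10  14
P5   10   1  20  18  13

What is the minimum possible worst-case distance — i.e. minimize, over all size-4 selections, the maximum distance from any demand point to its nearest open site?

9

Open {P1, P2, P3, P4}.
  Farthest demand point is C-δ at distance 9 (to P3); all others are ≤ 9.
With {P1, P3, P4, P5} the worst case is 9.
With {P2, P3, P4, P5} the worst case is 9.
No size-4 selection achieves below 9.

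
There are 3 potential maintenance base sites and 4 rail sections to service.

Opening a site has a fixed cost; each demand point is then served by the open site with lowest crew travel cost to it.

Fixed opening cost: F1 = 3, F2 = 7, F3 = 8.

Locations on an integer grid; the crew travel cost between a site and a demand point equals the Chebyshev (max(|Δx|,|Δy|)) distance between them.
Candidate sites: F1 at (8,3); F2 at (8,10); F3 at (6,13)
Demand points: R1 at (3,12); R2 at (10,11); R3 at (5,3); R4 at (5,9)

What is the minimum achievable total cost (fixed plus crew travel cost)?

Open {F1, F2}: assign each demand point to its cheapest open site.
  R1→F2 5, R2→F2 2, R3→F1 3, R4→F2 3
  crew travel cost 13, fixed 10 → total 23.
Compare {F2}: crew travel cost 17 + fixed 7 = 24.
Compare {F1, F3}: crew travel cost 14 + fixed 11 = 25.
Compare {F1}: crew travel cost 26 + fixed 3 = 29.
All other subsets cost ≥ 24. Minimum total cost: 23.

23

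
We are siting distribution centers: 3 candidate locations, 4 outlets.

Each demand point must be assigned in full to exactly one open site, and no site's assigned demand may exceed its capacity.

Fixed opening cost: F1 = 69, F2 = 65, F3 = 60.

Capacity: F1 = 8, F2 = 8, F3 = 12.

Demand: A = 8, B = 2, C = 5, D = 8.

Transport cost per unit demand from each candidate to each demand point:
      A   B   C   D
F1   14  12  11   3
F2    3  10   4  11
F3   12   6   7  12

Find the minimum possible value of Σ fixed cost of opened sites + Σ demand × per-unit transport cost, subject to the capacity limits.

289

Open {F1, F2, F3}; cheapest assignment that respects the capacities:
  F1 (cap 8, load 8): D — cost 8×3 = 24
  F2 (cap 8, load 8): A — cost 8×3 = 24
  F3 (cap 12, load 7): B, C — cost 2×6 + 5×7 = 47
  Shipping 95, fixed 194 → total 289.
  Any other capacity-feasible assignment to {F1, F2, F3} ships for at least 95.
Total demand is 23 and no other set of sites has combined capacity ≥ 23, so {F1, F2, F3} is the only feasible choice of open sites. Minimum: 289.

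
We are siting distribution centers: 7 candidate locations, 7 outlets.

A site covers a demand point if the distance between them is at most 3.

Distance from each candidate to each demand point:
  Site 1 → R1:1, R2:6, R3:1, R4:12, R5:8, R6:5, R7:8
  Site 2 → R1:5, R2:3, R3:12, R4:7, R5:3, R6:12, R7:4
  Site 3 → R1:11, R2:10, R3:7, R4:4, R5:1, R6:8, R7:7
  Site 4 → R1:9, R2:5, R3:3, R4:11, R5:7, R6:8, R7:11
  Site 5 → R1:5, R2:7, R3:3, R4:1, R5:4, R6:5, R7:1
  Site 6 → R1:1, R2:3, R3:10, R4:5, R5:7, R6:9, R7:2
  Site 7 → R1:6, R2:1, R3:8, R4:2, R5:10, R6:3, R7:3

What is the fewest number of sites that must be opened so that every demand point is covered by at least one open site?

3

Coverage sets (demand points within 3 of each site):
  Site 1: {R1, R3}
  Site 2: {R2, R5}
  Site 3: {R5}
  Site 4: {R3}
  Site 5: {R3, R4, R7}
  Site 6: {R1, R2, R7}
  Site 7: {R2, R4, R6, R7}
No 2 sites suffice: every size-2 union leaves at least one demand point uncovered.
But {Site 1, Site 2, Site 7} covers everything, so the minimum is 3.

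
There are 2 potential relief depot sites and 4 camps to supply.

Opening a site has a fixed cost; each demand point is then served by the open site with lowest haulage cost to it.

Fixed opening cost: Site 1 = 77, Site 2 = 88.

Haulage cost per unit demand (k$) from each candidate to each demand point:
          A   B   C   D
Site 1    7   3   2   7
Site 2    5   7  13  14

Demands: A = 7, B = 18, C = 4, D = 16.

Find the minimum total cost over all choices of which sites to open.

300

Open {Site 1}: assign each demand point to its cheapest open site.
  A→Site 1 7×7=49, B→Site 1 18×3=54, C→Site 1 4×2=8, D→Site 1 16×7=112
  haulage cost 223, fixed 77 → total 300.
Compare {Site 1, Site 2}: haulage cost 209 + fixed 165 = 374.
Compare {Site 2}: haulage cost 437 + fixed 88 = 525.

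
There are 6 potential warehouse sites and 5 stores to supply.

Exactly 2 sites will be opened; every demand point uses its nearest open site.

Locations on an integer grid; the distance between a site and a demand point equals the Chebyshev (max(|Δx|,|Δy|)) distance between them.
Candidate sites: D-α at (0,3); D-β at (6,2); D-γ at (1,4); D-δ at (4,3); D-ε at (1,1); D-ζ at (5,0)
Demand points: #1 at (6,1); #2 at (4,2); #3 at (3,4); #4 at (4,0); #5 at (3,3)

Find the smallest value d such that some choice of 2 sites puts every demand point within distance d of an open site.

Open {D-δ, D-ζ}.
  Farthest demand point is #1 at distance 1 (to D-ζ); all others are ≤ 1.
With {D-β, D-γ} the worst case is 2.
With {D-β, D-δ} the worst case is 2.
No size-2 selection achieves below 1.

1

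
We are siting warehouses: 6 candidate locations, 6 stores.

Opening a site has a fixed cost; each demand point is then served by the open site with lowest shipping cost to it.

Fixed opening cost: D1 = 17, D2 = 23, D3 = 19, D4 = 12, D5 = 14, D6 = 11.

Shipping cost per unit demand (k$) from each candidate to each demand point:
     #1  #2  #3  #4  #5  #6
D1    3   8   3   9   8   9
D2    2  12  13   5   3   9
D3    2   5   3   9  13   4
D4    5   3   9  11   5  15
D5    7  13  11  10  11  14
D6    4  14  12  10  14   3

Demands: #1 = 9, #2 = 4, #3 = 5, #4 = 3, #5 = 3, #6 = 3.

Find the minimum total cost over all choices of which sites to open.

Open {D3, D4}: assign each demand point to its cheapest open site.
  #1→D3 9×2=18, #2→D4 4×3=12, #3→D3 5×3=15, #4→D3 3×9=27, #5→D4 3×5=15, #6→D3 3×4=12
  shipping cost 99, fixed 31 → total 130.
Compare {D2, D3}: shipping cost 89 + fixed 42 = 131.
Compare {D2, D3, D4}: shipping cost 81 + fixed 54 = 135.
Compare {D3, D4, D6}: shipping cost 96 + fixed 42 = 138.
All other subsets cost ≥ 131. Minimum total cost: 130.

130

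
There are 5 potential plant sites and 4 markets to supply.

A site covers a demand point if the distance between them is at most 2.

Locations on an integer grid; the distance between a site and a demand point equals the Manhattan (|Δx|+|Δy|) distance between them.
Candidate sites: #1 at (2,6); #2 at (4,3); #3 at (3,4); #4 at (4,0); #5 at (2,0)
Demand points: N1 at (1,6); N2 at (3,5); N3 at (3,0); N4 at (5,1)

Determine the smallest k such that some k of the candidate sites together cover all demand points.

2

Coverage sets (demand points within 2 of each site):
  #1: {N1, N2}
  #2: {}
  #3: {N2}
  #4: {N3, N4}
  #5: {N3}
No single site covers all 4 demand points.
But {#1, #4} covers everything, so the minimum is 2.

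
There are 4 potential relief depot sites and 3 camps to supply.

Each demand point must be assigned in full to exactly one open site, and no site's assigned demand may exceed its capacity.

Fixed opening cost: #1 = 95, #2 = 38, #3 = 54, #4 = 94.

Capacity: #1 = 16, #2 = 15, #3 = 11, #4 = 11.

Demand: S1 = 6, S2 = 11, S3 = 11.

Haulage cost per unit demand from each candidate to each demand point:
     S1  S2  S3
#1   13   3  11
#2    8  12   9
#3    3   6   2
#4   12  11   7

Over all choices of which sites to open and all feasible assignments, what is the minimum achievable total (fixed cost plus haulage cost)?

Open {#1, #2, #3}; cheapest assignment that respects the capacities:
  #1 (cap 16, load 11): S2 — cost 11×3 = 33
  #2 (cap 15, load 6): S1 — cost 6×8 = 48
  #3 (cap 11, load 11): S3 — cost 11×2 = 22
  Shipping 103, fixed 187 → total 290.
  Any other capacity-feasible assignment to {#1, #2, #3} ships for at least 103.
Compare {#1, #3, #4}: its best feasible assignment gives total 370.
Compare {#2, #3, #4}: its best feasible assignment gives total 377.
Every other set of open sites that can feasibly serve all demand totals ≥ 370 even under its best assignment. Minimum: 290.

290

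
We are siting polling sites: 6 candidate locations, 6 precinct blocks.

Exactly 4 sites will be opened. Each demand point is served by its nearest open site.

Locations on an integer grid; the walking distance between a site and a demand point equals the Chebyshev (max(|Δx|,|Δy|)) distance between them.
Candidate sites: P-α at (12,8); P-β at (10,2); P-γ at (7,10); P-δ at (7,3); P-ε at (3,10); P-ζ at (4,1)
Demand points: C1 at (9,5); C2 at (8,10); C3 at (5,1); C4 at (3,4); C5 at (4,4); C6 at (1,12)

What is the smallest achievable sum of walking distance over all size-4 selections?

Open {P-γ, P-δ, P-ε, P-ζ}.
  C1→P-δ 2, C2→P-γ 1, C3→P-ζ 1, C4→P-ζ 3, C5→P-δ 3, C6→P-ε 2  ⇒ total 12.
Compare {P-α, P-γ, P-ε, P-ζ}: total 13.
Compare {P-β, P-γ, P-ε, P-ζ}: total 13.
No size-4 selection does better; minimum is 12.

12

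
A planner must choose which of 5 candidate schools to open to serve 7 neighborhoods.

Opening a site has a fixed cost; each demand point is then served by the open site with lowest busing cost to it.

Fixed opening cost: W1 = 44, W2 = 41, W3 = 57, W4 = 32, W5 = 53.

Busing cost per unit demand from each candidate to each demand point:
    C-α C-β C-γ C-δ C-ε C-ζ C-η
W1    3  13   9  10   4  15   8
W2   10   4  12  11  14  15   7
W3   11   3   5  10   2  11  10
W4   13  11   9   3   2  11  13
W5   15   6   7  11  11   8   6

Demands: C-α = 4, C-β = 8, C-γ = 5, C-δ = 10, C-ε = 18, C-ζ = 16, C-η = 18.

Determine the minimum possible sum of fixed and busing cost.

522

Open {W4, W5}: assign each demand point to its cheapest open site.
  C-α→W4 4×13=52, C-β→W5 8×6=48, C-γ→W5 5×7=35, C-δ→W4 10×3=30, C-ε→W4 18×2=36, C-ζ→W5 16×8=128, C-η→W5 18×6=108
  busing cost 437, fixed 85 → total 522.
Compare {W1, W4, W5}: busing cost 397 + fixed 129 = 526.
Compare {W2, W4, W5}: busing cost 409 + fixed 126 = 535.
Compare {W3, W4, W5}: busing cost 395 + fixed 142 = 537.
All other subsets cost ≥ 526. Minimum total cost: 522.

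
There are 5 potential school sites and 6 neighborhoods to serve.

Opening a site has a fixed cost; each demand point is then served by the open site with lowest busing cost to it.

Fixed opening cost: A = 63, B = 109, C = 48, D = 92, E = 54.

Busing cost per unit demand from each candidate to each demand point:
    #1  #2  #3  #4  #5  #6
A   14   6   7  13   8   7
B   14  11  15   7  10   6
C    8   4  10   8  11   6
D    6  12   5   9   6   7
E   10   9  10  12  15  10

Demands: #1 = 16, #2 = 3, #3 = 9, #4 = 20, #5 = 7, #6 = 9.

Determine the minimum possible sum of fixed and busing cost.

549

Open {C, D}: assign each demand point to its cheapest open site.
  #1→D 16×6=96, #2→C 3×4=12, #3→D 9×5=45, #4→C 20×8=160, #5→D 7×6=42, #6→C 9×6=54
  busing cost 409, fixed 140 → total 549.
Compare {D}: busing cost 462 + fixed 92 = 554.
Compare {C}: busing cost 521 + fixed 48 = 569.
Compare {A, C}: busing cost 473 + fixed 111 = 584.
All other subsets cost ≥ 554. Minimum total cost: 549.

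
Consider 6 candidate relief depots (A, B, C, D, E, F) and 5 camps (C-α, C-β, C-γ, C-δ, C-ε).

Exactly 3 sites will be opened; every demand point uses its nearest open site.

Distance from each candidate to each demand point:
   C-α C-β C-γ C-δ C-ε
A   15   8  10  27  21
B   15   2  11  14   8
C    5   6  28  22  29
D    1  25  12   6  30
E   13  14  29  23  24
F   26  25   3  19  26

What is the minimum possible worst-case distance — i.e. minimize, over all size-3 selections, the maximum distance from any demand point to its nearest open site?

8

Open {B, D, F}.
  Farthest demand point is C-ε at distance 8 (to B); all others are ≤ 8.
With {A, B, D} the worst case is 10.
With {B, C, D} the worst case is 11.
No size-3 selection achieves below 8.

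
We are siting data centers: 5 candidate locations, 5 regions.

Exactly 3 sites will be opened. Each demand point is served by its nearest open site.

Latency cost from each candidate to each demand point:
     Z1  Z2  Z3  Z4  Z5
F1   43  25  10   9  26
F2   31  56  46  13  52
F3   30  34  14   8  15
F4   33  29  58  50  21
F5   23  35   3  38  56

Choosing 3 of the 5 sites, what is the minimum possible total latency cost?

74

Open {F1, F3, F5}.
  Z1→F5 23, Z2→F1 25, Z3→F5 3, Z4→F3 8, Z5→F3 15  ⇒ total 74.
Compare {F3, F4, F5}: total 78.
Compare {F1, F4, F5}: total 81.
No size-3 selection does better; minimum is 74.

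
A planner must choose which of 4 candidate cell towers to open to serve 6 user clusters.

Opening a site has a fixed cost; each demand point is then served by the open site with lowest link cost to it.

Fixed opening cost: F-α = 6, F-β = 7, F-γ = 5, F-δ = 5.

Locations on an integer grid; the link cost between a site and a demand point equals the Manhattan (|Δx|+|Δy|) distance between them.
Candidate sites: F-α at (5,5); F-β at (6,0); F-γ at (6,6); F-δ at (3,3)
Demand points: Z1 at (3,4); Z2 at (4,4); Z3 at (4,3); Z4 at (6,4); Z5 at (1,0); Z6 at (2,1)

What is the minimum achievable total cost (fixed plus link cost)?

21

Open {F-δ}: assign each demand point to its cheapest open site.
  Z1→F-δ 1, Z2→F-δ 2, Z3→F-δ 1, Z4→F-δ 4, Z5→F-δ 5, Z6→F-δ 3
  link cost 16, fixed 5 → total 21.
Compare {F-γ, F-δ}: link cost 14 + fixed 10 = 24.
Compare {F-α, F-δ}: link cost 14 + fixed 11 = 25.
Compare {F-β, F-δ}: link cost 16 + fixed 12 = 28.
All other subsets cost ≥ 24. Minimum total cost: 21.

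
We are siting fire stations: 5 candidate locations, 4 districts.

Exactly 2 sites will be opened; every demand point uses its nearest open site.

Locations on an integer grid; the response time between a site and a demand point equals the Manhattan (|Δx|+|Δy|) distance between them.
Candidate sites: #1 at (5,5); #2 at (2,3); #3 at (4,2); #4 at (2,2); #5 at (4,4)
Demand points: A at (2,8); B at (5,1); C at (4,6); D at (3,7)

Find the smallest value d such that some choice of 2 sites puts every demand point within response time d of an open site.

5

Open {#1, #2}.
  Farthest demand point is A at response time 5 (to #2); all others are ≤ 5.
With {#2, #3} the worst case is 5.
With {#2, #4} the worst case is 5.
No size-2 selection achieves below 5.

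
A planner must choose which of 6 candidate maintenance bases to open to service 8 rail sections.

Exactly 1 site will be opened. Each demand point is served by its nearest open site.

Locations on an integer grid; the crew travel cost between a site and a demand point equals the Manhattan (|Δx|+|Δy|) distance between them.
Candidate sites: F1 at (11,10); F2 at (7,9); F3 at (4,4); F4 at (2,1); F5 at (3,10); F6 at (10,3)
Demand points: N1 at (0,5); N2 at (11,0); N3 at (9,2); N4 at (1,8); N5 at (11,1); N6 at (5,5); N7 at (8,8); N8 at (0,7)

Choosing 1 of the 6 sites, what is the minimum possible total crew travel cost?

57

Open {F3}.
  N1→F3 5, N2→F3 11, N3→F3 7, N4→F3 7, N5→F3 10, N6→F3 2, N7→F3 8, N8→F3 7  ⇒ total 57.
Compare {F6}: total 63.
Compare {F2}: total 69.
No size-1 selection does better; minimum is 57.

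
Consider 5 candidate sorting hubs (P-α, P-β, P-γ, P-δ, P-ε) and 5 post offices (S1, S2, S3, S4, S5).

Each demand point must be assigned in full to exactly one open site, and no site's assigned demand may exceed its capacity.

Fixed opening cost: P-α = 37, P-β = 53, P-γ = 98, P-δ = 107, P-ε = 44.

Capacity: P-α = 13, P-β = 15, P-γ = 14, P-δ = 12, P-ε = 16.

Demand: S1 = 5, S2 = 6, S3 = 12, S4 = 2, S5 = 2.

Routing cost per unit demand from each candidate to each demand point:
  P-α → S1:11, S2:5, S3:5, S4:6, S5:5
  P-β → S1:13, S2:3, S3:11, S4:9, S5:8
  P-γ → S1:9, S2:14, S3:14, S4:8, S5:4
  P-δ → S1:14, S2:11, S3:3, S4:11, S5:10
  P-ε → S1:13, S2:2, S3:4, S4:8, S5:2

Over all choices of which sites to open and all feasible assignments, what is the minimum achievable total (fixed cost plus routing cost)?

230

Open {P-α, P-ε}; cheapest assignment that respects the capacities:
  P-α (cap 13, load 13): S1, S2, S4 — cost 5×11 + 6×5 + 2×6 = 97
  P-ε (cap 16, load 14): S3, S5 — cost 12×4 + 2×2 = 52
  Shipping 149, fixed 81 → total 230.
  Any other capacity-feasible assignment to {P-α, P-ε} ships for at least 149.
Compare {P-β, P-ε}: its best feasible assignment gives total 248.
Compare {P-α, P-β}: its best feasible assignment gives total 267.
Every other set of open sites that can feasibly serve all demand totals ≥ 248 even under its best assignment. Minimum: 230.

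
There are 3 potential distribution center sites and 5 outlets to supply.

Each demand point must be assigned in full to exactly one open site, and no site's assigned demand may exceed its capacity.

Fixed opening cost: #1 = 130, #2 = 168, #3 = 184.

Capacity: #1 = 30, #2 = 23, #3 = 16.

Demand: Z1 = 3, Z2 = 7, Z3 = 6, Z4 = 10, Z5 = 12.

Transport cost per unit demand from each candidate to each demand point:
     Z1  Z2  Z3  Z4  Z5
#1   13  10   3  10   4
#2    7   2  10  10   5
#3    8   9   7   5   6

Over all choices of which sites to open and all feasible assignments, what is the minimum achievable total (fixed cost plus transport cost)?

Open {#1, #2}; cheapest assignment that respects the capacities:
  #1 (cap 30, load 28): Z3, Z4, Z5 — cost 6×3 + 10×10 + 12×4 = 166
  #2 (cap 23, load 10): Z1, Z2 — cost 3×7 + 7×2 = 35
  Shipping 201, fixed 298 → total 499.
  Any other capacity-feasible assignment to {#1, #2} ships for at least 201.
Compare {#1, #3}: its best feasible assignment gives total 524.
Compare {#2, #3}: its best feasible assignment gives total 539.
Every other set of open sites that can feasibly serve all demand totals ≥ 524 even under its best assignment. Minimum: 499.

499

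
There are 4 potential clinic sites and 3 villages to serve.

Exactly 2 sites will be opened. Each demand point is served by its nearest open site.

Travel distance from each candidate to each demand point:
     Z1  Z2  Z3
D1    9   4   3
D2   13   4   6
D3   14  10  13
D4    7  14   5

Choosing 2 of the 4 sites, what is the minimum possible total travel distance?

Open {D1, D4}.
  Z1→D4 7, Z2→D1 4, Z3→D1 3  ⇒ total 14.
Compare {D1, D2}: total 16.
Compare {D1, D3}: total 16.
No size-2 selection does better; minimum is 14.

14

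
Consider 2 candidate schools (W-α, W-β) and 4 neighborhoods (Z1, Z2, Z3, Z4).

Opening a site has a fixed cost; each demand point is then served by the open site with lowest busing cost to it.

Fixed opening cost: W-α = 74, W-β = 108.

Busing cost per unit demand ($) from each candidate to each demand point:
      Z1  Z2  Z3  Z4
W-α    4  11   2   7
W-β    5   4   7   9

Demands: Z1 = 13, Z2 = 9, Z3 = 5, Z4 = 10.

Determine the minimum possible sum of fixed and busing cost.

305

Open {W-α}: assign each demand point to its cheapest open site.
  Z1→W-α 13×4=52, Z2→W-α 9×11=99, Z3→W-α 5×2=10, Z4→W-α 10×7=70
  busing cost 231, fixed 74 → total 305.
Compare {W-β}: busing cost 226 + fixed 108 = 334.
Compare {W-α, W-β}: busing cost 168 + fixed 182 = 350.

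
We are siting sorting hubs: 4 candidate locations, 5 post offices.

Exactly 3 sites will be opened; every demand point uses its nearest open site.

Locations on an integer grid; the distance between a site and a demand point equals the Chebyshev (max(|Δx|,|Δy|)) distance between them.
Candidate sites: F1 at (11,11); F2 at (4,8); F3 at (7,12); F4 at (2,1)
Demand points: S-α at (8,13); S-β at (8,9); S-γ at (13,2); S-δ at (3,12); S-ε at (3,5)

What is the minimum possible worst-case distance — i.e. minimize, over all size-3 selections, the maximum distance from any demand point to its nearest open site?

9

Open {F1, F2, F3}.
  Farthest demand point is S-γ at distance 9 (to F1); all others are ≤ 9.
With {F1, F2, F4} the worst case is 9.
With {F1, F3, F4} the worst case is 9.
No size-3 selection achieves below 9.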